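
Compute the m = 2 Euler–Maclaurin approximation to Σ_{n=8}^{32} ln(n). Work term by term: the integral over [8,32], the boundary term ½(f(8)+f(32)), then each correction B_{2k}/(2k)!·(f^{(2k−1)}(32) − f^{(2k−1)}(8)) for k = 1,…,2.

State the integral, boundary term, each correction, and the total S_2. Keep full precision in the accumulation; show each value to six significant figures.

S_2 ≈ 73.0328

∫_8^32 ln(x) dx evaluates to 70.2680.
Boundary: ½(f(8) + f(32)) = ½(2.07944 + 3.46574) = 2.77259.
Integral + boundary = 73.0406.
Order-1 term: 1/12 · (0.0312500 − 0.125000) = -0.00781250.
After k=1: 73.0328.
Order-2 term: −1/720 · (6.10352e-05 − 0.00390625) = 5.34058e-06.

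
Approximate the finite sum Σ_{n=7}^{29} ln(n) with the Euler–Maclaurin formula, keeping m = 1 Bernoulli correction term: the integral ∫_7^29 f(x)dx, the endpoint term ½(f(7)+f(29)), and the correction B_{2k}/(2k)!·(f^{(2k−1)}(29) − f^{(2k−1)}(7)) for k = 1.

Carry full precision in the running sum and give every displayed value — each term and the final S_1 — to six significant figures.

S_1 ≈ 64.6778

Integral: ∫_7^29 ln(x) dx = 62.0302.
½[f(7) + f(29)] = ½[1.94591 + 3.36730] = 2.65660.
So far: 64.6868.
Order-1 term: 1/12 · (0.0344828 − 0.142857) = -0.00903120.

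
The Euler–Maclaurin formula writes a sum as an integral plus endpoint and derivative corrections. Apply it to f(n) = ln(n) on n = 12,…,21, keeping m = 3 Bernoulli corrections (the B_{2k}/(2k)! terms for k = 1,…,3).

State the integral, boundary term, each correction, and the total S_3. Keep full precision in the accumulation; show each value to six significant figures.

The integral term ∫_12^21 ln(x) dx = 25.1161.
½[f(12) + f(21)] = ½[2.48491 + 3.04452] = 2.76471.
Running total after boundary: 27.8808.
k=1: B_{2}/(2)! × [f^{(1)}(21) − f^{(1)}(12)] = 1/12 × (0.0476190 − 0.0833333) = -0.00297619.
Partial sum through k=1: 27.8778.
k=2: B_{4}/(4)! × [f^{(3)}(21) − f^{(3)}(12)] = −1/720 × (0.000215959 − 0.00115741) = 1.30757e-06.
Partial sum through k=2: 27.8778.
k=3: B_{6}/(6)! × [f^{(5)}(21) − f^{(5)}(12)] = 1/30240 × (5.87645e-06 − 9.64506e-05) = -2.99518e-09.

S_3 ≈ 27.8778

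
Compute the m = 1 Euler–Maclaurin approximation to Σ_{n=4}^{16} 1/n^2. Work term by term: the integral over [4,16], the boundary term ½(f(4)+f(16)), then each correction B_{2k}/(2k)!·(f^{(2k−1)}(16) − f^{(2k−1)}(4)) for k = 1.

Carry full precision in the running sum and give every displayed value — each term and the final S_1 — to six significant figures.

Integral: ∫_4^16 1/x^2 dx = 0.187500.
½[f(4) + f(16)] = ½[0.0625000 + 0.00390625] = 0.0332031.
Integral + boundary = 0.220703.
Order-1 term: 1/12 · (-0.000488281 − (-0.0312500)) = 0.00256348.

S_1 ≈ 0.223267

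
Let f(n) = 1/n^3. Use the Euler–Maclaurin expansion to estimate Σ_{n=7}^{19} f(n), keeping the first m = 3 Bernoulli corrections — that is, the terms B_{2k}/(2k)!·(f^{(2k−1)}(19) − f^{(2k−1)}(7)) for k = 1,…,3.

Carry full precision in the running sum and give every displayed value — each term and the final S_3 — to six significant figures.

S_3 ≈ 0.0104512

Integral: ∫_7^19 1/x^3 dx = 0.00881904.
Endpoint term: (f(7) + f(19))/2 = (0.00291545 + 0.000145794)/2 = 0.00153062.
Integral + boundary = 0.0103497.
Correction k=1: B_{2}/2! · (f^{(1)}(19) − f^{(1)}(7)) = 1/12 · (-2.30201e-05 − (-0.00124948)) = 0.000102205.
After k=1: 0.0104519.
Correction k=2: B_{4}/4! · (f^{(3)}(19) − f^{(3)}(7)) = −1/720 · (-1.27535e-06 − (-0.000509992)) = -7.06550e-07.
After k=2: 0.0104512.
Correction k=3: B_{6}/6! · (f^{(5)}(19) − f^{(5)}(7)) = 1/30240 · (-1.48379e-07 − (-0.000437136)) = 1.44506e-08.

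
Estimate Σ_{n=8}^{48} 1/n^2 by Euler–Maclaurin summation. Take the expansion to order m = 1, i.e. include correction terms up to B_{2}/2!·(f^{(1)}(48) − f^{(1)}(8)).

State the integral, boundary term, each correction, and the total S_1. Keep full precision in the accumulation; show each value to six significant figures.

S_1 ≈ 0.112520

∫_8^48 1/x^2 dx evaluates to 0.104167.
Boundary: ½(f(8) + f(48)) = ½(0.0156250 + 0.000434028) = 0.00802951.
Running total after boundary: 0.112196.
k=1: B_{2}/(2)! × [f^{(1)}(48) − f^{(1)}(8)] = 1/12 × (-1.80845e-05 − (-0.00390625)) = 0.000324014.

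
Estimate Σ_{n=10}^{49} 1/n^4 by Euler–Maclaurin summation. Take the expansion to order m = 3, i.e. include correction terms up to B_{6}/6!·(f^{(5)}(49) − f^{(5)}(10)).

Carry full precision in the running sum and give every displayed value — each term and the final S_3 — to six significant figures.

S_3 ≈ 0.000383902

The integral term ∫_10^49 1/x^4 dx = 0.000330500.
½[f(10) + f(49)] = ½[0.000100000 + 1.73467e-07] = 5.00867e-05.
So far: 0.000380587.
k=1: B_{2}/(2)! × [f^{(1)}(49) − f^{(1)}(10)] = 1/12 × (-1.41605e-08 − (-4.00000e-05)) = 3.33215e-06.
After k=1: 0.000383919.
k=2: B_{4}/(4)! × [f^{(3)}(49) − f^{(3)}(10)] = −1/720 × (-1.76933e-10 − (-1.20000e-05)) = -1.66664e-08.
After k=2: 0.000383902.
k=3: B_{6}/(6)! × [f^{(5)}(49) − f^{(5)}(10)] = 1/30240 × (-4.12672e-12 − (-6.72000e-06)) = 2.22222e-10.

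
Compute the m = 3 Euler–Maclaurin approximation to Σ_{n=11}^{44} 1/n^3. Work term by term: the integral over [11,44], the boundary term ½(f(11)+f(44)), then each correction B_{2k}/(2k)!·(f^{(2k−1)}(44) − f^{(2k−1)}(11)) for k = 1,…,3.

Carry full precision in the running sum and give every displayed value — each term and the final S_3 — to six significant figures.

S_3 ≈ 0.00427246

The integral term ∫_11^44 1/x^3 dx = 0.00387397.
Boundary: ½(f(11) + f(44)) = ½(0.000751315 + 1.17393e-05) = 0.000381527.
Running total after boundary: 0.00425549.
Correction k=1: B_{2}/2! · (f^{(1)}(44) − f^{(1)}(11)) = 1/12 · (-8.00406e-07 − (-0.000204904)) = 1.70086e-05.
Partial sum through k=1: 0.00427250.
Correction k=2: B_{4}/4! · (f^{(3)}(44) − f^{(3)}(11)) = −1/720 · (-8.26866e-09 − (-3.38684e-05)) = -4.70280e-08.
Partial sum through k=2: 0.00427246.
Correction k=3: B_{6}/6! · (f^{(5)}(44) − f^{(5)}(11)) = 1/30240 · (-1.79382e-10 − (-1.17560e-05)) = 3.88750e-10.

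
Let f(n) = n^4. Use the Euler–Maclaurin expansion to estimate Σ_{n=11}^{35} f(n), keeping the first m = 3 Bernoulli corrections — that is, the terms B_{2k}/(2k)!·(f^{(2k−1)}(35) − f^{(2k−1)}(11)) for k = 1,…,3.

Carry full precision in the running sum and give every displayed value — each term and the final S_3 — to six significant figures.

S_3 ≈ 1.12436e+07

∫_11^35 x^4 dx evaluates to 1.04722e+07.
½[f(11) + f(35)] = ½[14641.0 + 1.50062e+06] = 757633.
So far: 1.12298e+07.
k=1: B_{2}/(2)! × [f^{(1)}(35) − f^{(1)}(11)] = 1/12 × (171500 − 5324.00) = 13848.0.
Running total after k=1: 1.12436e+07.
k=2: B_{4}/(4)! × [f^{(3)}(35) − f^{(3)}(11)] = −1/720 × (840.000 − 264.000) = -0.800000.
Running total after k=2: 1.12436e+07.
k=3: B_{6}/(6)! × [f^{(5)}(35) − f^{(5)}(11)] = 1/30240 × (0.00000 − 0.00000) = 0.00000.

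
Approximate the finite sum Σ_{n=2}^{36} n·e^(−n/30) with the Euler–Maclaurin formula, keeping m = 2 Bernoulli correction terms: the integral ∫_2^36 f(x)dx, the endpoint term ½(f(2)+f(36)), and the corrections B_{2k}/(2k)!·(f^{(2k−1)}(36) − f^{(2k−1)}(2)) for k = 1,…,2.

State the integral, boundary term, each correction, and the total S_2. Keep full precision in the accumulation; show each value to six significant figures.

S_2 ≈ 308.001

∫_2^36 x·e^(−x/30) dx evaluates to 301.722.
Boundary: ½(f(2) + f(36)) = ½(1.87101 + 10.8430) = 6.35700.
Running total after boundary: 308.079.
Order-1 term: 1/12 · (-0.0602388 − 0.873140) = -0.0777816.
Partial sum through k=1: 308.001.
Order-2 term: −1/720 · (0.000602388 − 0.00304906) = 3.39815e-06.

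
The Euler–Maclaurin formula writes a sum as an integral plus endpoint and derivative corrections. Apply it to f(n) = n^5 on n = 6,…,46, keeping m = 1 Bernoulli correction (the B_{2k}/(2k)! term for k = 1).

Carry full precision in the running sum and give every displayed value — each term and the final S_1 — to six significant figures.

S_1 ≈ 1.68389e+09

∫_6^46 x^5 dx evaluates to 1.57904e+09.
Endpoint term: (f(6) + f(46))/2 = (7776.00 + 2.05963e+08)/2 = 1.02985e+08.
Running total after boundary: 1.68203e+09.
Correction k=1: B_{2}/2! · (f^{(1)}(46) − f^{(1)}(6)) = 1/12 · (2.23873e+07 − 6480.00) = 1.86507e+06.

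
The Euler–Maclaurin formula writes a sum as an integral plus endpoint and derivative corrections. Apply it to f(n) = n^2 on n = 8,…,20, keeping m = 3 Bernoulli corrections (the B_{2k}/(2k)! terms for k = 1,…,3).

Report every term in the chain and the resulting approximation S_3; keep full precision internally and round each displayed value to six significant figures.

S_3 ≈ 2730.00

Integral: ∫_8^20 x^2 dx = 2496.00.
Endpoint term: (f(8) + f(20))/2 = (64.0000 + 400.000)/2 = 232.000.
Integral + boundary = 2728.00.
k=1: B_{2}/(2)! × [f^{(1)}(20) − f^{(1)}(8)] = 1/12 × (40.0000 − 16.0000) = 2.00000.
After k=1: 2730.00.
k=2: B_{4}/(4)! × [f^{(3)}(20) − f^{(3)}(8)] = −1/720 × (0.00000 − 0.00000) = 0.00000.
After k=2: 2730.00.
k=3: B_{6}/(6)! × [f^{(5)}(20) − f^{(5)}(8)] = 1/30240 × (0.00000 − 0.00000) = 0.00000.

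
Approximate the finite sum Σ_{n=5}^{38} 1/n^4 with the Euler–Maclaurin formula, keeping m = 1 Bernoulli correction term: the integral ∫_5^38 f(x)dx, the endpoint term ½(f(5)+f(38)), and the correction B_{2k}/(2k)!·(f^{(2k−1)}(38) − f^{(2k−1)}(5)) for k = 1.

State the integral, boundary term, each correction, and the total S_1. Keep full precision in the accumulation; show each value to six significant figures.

S_1 ≈ 0.00356749

∫_5^38 1/x^4 dx evaluates to 0.00266059.
½[f(5) + f(38)] = ½[0.00160000 + 4.79585e-07] = 0.000800240.
Running total after boundary: 0.00346083.
k=1: B_{2}/(2)! × [f^{(1)}(38) − f^{(1)}(5)] = 1/12 × (-5.04826e-08 − (-0.00128000)) = 0.000106662.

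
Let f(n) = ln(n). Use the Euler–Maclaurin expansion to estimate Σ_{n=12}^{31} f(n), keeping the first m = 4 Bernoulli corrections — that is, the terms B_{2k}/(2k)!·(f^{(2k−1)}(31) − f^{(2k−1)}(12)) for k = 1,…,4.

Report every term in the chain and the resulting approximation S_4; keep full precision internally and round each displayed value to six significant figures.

Integral: ∫_12^31 ln(x) dx = 57.6347.
½[f(12) + f(31)] = ½[2.48491 + 3.43399] = 2.95945.
Integral + boundary = 60.5942.
Order-1 term: 1/12 · (0.0322581 − 0.0833333) = -0.00425627.
Running total after k=1: 60.5899.
Order-2 term: −1/720 · (6.71344e-05 − 0.00115741) = 1.51427e-06.
Running total after k=2: 60.5899.
Order-3 term: 1/30240 · (8.38306e-07 − 9.64506e-05) = -3.16178e-09.
Running total after k=3: 60.5899.
Order-4 term: −1/1209600 · (2.61698e-08 − 2.00939e-05) = 1.65904e-11.

S_4 ≈ 60.5899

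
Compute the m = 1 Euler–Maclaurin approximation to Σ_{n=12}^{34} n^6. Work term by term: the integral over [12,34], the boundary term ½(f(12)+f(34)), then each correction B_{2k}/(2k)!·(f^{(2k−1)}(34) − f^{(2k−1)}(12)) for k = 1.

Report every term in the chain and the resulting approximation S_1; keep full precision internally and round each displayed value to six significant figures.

Integral: ∫_12^34 x^6 dx = 7.49822e+09.
Boundary: ½(f(12) + f(34)) = ½(2.98598e+06 + 1.54480e+09) = 7.73895e+08.
Integral + boundary = 8.27211e+09.
Correction k=1: B_{2}/2! · (f^{(1)}(34) − f^{(1)}(12)) = 1/12 · (2.72613e+08 − 1.49299e+06) = 2.25933e+07.

S_1 ≈ 8.29471e+09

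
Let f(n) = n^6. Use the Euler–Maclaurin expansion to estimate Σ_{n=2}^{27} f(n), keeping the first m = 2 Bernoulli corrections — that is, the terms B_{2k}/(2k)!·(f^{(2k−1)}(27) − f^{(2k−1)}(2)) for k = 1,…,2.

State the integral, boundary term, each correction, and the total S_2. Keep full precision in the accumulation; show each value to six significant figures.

S_2 ≈ 1.69522e+09

∫_2^27 x^6 dx evaluates to 1.49434e+09.
Boundary: ½(f(2) + f(27)) = ½(64.0000 + 3.87420e+08) = 1.93710e+08.
Integral + boundary = 1.68805e+09.
k=1: B_{2}/(2)! × [f^{(1)}(27) − f^{(1)}(2)] = 1/12 × (8.60934e+07 − 192.000) = 7.17444e+06.
Partial sum through k=1: 1.69522e+09.
k=2: B_{4}/(4)! × [f^{(3)}(27) − f^{(3)}(2)] = −1/720 × (2.36196e+06 − 960.000) = -3279.17.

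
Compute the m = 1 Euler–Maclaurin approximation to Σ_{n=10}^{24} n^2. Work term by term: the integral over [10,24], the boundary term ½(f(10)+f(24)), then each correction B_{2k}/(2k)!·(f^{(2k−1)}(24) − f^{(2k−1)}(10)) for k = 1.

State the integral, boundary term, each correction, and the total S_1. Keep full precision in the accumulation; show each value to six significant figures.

S_1 ≈ 4615.00

∫_10^24 x^2 dx evaluates to 4274.67.
Endpoint term: (f(10) + f(24))/2 = (100.000 + 576.000)/2 = 338.000.
Running total after boundary: 4612.67.
Correction k=1: B_{2}/2! · (f^{(1)}(24) − f^{(1)}(10)) = 1/12 · (48.0000 − 20.0000) = 2.33333.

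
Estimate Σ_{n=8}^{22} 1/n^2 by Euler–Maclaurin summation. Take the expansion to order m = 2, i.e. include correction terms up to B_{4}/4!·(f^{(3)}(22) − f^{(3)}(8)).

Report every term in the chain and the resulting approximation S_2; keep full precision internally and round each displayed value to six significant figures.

∫_8^22 1/x^2 dx evaluates to 0.0795455.
Endpoint term: (f(8) + f(22))/2 = (0.0156250 + 0.00206612)/2 = 0.00884556.
So far: 0.0883910.
Order-1 term: 1/12 · (-0.000187829 − (-0.00390625)) = 0.000309868.
After k=1: 0.0887009.
Order-2 term: −1/720 · (-4.65691e-06 − (-0.000732422)) = -1.01078e-06.

S_2 ≈ 0.0886999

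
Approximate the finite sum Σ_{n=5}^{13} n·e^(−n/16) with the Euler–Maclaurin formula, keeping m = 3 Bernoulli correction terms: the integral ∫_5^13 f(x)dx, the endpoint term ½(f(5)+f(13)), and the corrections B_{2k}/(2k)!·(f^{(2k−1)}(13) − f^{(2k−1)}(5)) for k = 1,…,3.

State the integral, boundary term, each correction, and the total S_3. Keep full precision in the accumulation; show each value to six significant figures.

S_3 ≈ 44.6025

∫_5^13 x·e^(−x/16) dx evaluates to 39.9241.
½[f(5) + f(13)] = ½[3.65808 + 5.76872] = 4.71340.
Integral + boundary = 44.6375.
Correction k=1: B_{2}/2! · (f^{(1)}(13) − f^{(1)}(5)) = 1/12 · (0.0832026 − 0.502986) = -0.0349819.
Partial sum through k=1: 44.6025.
Correction k=2: B_{4}/4! · (f^{(3)}(13) − f^{(3)}(5)) = −1/720 · (0.00379179 − 0.00768054) = 5.40104e-06.
Partial sum through k=2: 44.6025.
Correction k=3: B_{6}/6! · (f^{(5)}(13) − f^{(5)}(5)) = 1/30240 · (2.83538e-05 − 5.23292e-05) = -7.92840e-10.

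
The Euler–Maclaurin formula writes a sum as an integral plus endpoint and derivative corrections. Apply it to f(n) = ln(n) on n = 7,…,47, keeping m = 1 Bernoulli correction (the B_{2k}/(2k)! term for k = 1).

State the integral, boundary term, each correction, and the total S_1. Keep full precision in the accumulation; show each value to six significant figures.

The integral term ∫_7^47 ln(x) dx = 127.336.
Endpoint term: (f(7) + f(47))/2 = (1.94591 + 3.85015)/2 = 2.89803.
Running total after boundary: 130.234.
Correction k=1: B_{2}/2! · (f^{(1)}(47) − f^{(1)}(7)) = 1/12 · (0.0212766 − 0.142857) = -0.0101317.

S_1 ≈ 130.223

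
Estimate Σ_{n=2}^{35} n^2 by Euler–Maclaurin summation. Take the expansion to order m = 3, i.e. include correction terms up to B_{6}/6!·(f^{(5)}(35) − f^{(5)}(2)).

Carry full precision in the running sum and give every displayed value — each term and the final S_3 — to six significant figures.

Integral: ∫_2^35 x^2 dx = 14289.0.
Boundary: ½(f(2) + f(35)) = ½(4.00000 + 1225.00) = 614.500.
So far: 14903.5.
k=1: B_{2}/(2)! × [f^{(1)}(35) − f^{(1)}(2)] = 1/12 × (70.0000 − 4.00000) = 5.50000.
Partial sum through k=1: 14909.0.
k=2: B_{4}/(4)! × [f^{(3)}(35) − f^{(3)}(2)] = −1/720 × (0.00000 − 0.00000) = 0.00000.
Partial sum through k=2: 14909.0.
k=3: B_{6}/(6)! × [f^{(5)}(35) − f^{(5)}(2)] = 1/30240 × (0.00000 − 0.00000) = 0.00000.

S_3 ≈ 14909.0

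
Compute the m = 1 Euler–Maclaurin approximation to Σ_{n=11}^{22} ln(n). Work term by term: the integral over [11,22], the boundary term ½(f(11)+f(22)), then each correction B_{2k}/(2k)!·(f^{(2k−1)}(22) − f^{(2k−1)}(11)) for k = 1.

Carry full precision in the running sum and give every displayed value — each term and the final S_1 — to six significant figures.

∫_11^22 ln(x) dx evaluates to 30.6261.
Boundary: ½(f(11) + f(22)) = ½(2.39790 + 3.09104) = 2.74447.
So far: 33.3706.
Order-1 term: 1/12 · (0.0454545 − 0.0909091) = -0.00378788.

S_1 ≈ 33.3668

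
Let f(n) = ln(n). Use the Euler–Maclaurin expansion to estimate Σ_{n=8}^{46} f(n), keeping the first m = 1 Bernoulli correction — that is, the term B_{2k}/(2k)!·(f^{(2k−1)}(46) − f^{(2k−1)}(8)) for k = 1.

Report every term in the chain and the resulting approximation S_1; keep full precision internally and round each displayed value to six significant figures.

S_1 ≈ 124.427

Integral: ∫_8^46 ln(x) dx = 121.482.
Boundary: ½(f(8) + f(46)) = ½(2.07944 + 3.82864) = 2.95404.
Running total after boundary: 124.436.
Correction k=1: B_{2}/2! · (f^{(1)}(46) − f^{(1)}(8)) = 1/12 · (0.0217391 − 0.125000) = -0.00860507.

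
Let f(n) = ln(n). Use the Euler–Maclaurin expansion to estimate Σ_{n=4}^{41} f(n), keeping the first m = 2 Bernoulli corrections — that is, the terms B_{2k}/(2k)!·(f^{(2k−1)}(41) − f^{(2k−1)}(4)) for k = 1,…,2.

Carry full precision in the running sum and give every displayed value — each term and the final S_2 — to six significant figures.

∫_4^41 ln(x) dx evaluates to 109.711.
½[f(4) + f(41)] = ½[1.38629 + 3.71357] = 2.54993.
Integral + boundary = 112.261.
Order-1 term: 1/12 · (0.0243902 − 0.250000) = -0.0188008.
Running total after k=1: 112.242.
Order-2 term: −1/720 · (2.90187e-05 − 0.0312500) = 4.33625e-05.

S_2 ≈ 112.242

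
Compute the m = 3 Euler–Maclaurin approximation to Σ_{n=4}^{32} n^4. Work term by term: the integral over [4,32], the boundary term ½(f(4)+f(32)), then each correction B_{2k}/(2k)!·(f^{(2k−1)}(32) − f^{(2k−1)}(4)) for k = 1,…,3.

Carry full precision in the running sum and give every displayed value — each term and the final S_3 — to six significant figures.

S_3 ≈ 7.24600e+06

∫_4^32 x^4 dx evaluates to 6.71068e+06.
½[f(4) + f(32)] = ½[256.000 + 1.04858e+06] = 524416.
Integral + boundary = 7.23510e+06.
k=1: B_{2}/(2)! × [f^{(1)}(32) − f^{(1)}(4)] = 1/12 × (131072 − 256.000) = 10901.3.
Partial sum through k=1: 7.24600e+06.
k=2: B_{4}/(4)! × [f^{(3)}(32) − f^{(3)}(4)] = −1/720 × (768.000 − 96.0000) = -0.933333.
Partial sum through k=2: 7.24600e+06.
k=3: B_{6}/(6)! × [f^{(5)}(32) − f^{(5)}(4)] = 1/30240 × (0.00000 − 0.00000) = 0.00000.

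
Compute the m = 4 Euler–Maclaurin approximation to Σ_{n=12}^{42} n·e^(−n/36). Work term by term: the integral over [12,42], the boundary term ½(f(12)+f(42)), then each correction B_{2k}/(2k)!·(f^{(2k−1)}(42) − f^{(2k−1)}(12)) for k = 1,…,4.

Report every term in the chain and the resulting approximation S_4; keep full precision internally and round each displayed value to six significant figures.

S_4 ≈ 374.540

Integral: ∫_12^42 x·e^(−x/36) dx = 363.746.
Endpoint term: (f(12) + f(42))/2 = (8.59838 + 13.0789)/2 = 10.8387.
Integral + boundary = 374.585.
Order-1 term: 1/12 · (-0.0519005 − 0.477688) = -0.0441323.
Running total after k=1: 374.540.
Order-2 term: −1/720 · (0.000440514 − 0.00147434) = 1.43588e-06.
Running total after k=2: 374.540.
Order-3 term: 1/30240 · (7.10706e-07 − 1.99082e-06) = -4.23318e-11.
Running total after k=3: 374.540.
Order-4 term: −1/1209600 · (8.34497e-10 − 2.19447e-09) = 1.12431e-15.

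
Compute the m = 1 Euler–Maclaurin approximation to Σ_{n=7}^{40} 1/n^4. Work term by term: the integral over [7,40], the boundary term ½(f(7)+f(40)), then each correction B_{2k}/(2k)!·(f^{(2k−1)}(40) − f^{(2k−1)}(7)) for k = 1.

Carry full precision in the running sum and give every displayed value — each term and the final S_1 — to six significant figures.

∫_7^40 1/x^4 dx evaluates to 0.000966609.
Endpoint term: (f(7) + f(40))/2 = (0.000416493 + 3.90625e-07)/2 = 0.000208442.
Running total after boundary: 0.00117505.
k=1: B_{2}/(2)! × [f^{(1)}(40) − f^{(1)}(7)] = 1/12 × (-3.90625e-08 − (-0.000237996)) = 1.98298e-05.

S_1 ≈ 0.00119488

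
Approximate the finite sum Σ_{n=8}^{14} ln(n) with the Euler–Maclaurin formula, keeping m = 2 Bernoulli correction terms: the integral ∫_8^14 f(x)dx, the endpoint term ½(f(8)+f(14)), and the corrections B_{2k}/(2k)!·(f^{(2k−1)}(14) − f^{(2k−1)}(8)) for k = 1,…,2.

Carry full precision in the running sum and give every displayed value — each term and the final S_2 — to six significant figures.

Integral: ∫_8^14 ln(x) dx = 14.3113.
Boundary: ½(f(8) + f(14)) = ½(2.07944 + 2.63906) = 2.35925.
Integral + boundary = 16.6705.
Correction k=1: B_{2}/2! · (f^{(1)}(14) − f^{(1)}(8)) = 1/12 · (0.0714286 − 0.125000) = -0.00446429.
After k=1: 16.6661.
Correction k=2: B_{4}/4! · (f^{(3)}(14) − f^{(3)}(8)) = −1/720 · (0.000728863 − 0.00390625) = 4.41304e-06.

S_2 ≈ 16.6661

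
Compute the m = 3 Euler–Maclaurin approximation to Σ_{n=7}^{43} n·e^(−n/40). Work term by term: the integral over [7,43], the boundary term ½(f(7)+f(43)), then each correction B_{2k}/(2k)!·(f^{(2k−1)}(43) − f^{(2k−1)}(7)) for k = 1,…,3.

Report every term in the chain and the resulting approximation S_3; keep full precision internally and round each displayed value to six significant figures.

∫_7^43 x·e^(−x/40) dx evaluates to 445.071.
Boundary: ½(f(7) + f(43)) = ½(5.87620 + 14.6758) = 10.2760.
Integral + boundary = 455.347.
k=1: B_{2}/(2)! × [f^{(1)}(43) − f^{(1)}(7)] = 1/12 × (-0.0255973 − 0.692552) = -0.0598458.
Running total after k=1: 455.287.
k=2: B_{4}/(4)! × [f^{(3)}(43) − f^{(3)}(7)] = −1/720 × (0.000410624 − 0.00148217) = 1.48825e-06.
Running total after k=2: 455.287.
k=3: B_{6}/(6)! × [f^{(5)}(43) − f^{(5)}(7)] = 1/30240 × (5.23279e-07 − 1.58218e-06) = -3.50166e-11.

S_3 ≈ 455.287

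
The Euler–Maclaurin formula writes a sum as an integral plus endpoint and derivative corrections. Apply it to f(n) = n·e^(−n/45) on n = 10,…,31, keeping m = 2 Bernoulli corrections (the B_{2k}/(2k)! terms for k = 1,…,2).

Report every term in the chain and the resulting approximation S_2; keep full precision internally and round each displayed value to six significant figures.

S_2 ≈ 276.276

The integral term ∫_10^31 x·e^(−x/45) dx = 264.528.
½[f(10) + f(31)] = ½[8.00737 + 15.5661] = 11.7868.
So far: 276.315.
Order-1 term: 1/12 · (0.156219 − 0.622796) = -0.0388814.
After k=1: 276.276.
Order-2 term: −1/720 · (0.000573080 − 0.00109841) = 7.29619e-07.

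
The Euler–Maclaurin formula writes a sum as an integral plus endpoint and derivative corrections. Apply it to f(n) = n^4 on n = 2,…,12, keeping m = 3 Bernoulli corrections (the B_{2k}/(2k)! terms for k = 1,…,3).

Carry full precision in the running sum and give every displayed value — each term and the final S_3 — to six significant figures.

S_3 ≈ 60709.0

The integral term ∫_2^12 x^4 dx = 49760.0.
½[f(2) + f(12)] = ½[16.0000 + 20736.0] = 10376.0.
Integral + boundary = 60136.0.
k=1: B_{2}/(2)! × [f^{(1)}(12) − f^{(1)}(2)] = 1/12 × (6912.00 − 32.0000) = 573.333.
Partial sum through k=1: 60709.3.
k=2: B_{4}/(4)! × [f^{(3)}(12) − f^{(3)}(2)] = −1/720 × (288.000 − 48.0000) = -0.333333.
Partial sum through k=2: 60709.0.
k=3: B_{6}/(6)! × [f^{(5)}(12) − f^{(5)}(2)] = 1/30240 × (0.00000 − 0.00000) = 0.00000.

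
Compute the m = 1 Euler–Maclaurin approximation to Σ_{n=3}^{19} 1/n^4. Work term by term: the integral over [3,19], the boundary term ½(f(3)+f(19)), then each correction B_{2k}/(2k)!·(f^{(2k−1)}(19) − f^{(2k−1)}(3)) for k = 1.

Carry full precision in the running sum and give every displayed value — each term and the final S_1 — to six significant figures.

∫_3^19 1/x^4 dx evaluates to 0.0122971.
½[f(3) + f(19)] = ½[0.0123457 + 7.67336e-06] = 0.00617668.
So far: 0.0184738.
k=1: B_{2}/(2)! × [f^{(1)}(19) − f^{(1)}(3)] = 1/12 × (-1.61544e-06 − (-0.0164609)) = 0.00137161.

S_1 ≈ 0.0198454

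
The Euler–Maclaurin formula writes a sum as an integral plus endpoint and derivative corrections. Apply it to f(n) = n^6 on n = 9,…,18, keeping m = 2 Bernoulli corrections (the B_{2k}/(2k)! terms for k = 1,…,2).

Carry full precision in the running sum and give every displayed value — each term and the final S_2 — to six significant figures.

S_2 ≈ 1.04963e+08

∫_9^18 x^6 dx evaluates to 8.67767e+07.
½[f(9) + f(18)] = ½[531441 + 3.40122e+07] = 1.72718e+07.
Running total after boundary: 1.04049e+08.
k=1: B_{2}/(2)! × [f^{(1)}(18) − f^{(1)}(9)] = 1/12 × (1.13374e+07 − 354294) = 915260.
Partial sum through k=1: 1.04964e+08.
k=2: B_{4}/(4)! × [f^{(3)}(18) − f^{(3)}(9)] = −1/720 × (699840 − 87480.0) = -850.500.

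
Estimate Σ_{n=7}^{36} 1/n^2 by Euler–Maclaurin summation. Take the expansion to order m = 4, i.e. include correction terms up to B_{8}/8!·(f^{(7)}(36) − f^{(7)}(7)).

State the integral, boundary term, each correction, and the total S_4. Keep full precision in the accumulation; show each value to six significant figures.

S_4 ≈ 0.126150

∫_7^36 1/x^2 dx evaluates to 0.115079.
½[f(7) + f(36)] = ½[0.0204082 + 0.000771605] = 0.0105899.
So far: 0.125669.
k=1: B_{2}/(2)! × [f^{(1)}(36) − f^{(1)}(7)] = 1/12 × (-4.28669e-05 − (-0.00583090)) = 0.000482336.
Partial sum through k=1: 0.126152.
k=2: B_{4}/(4)! × [f^{(3)}(36) − f^{(3)}(7)] = −1/720 × (-3.96916e-07 − (-0.00142798)) = -1.98275e-06.
Partial sum through k=2: 0.126150.
k=3: B_{6}/(6)! × [f^{(5)}(36) − f^{(5)}(7)] = 1/30240 × (-9.18787e-09 − (-0.000874271)) = 2.89108e-08.
Partial sum through k=3: 0.126150.
k=4: B_{8}/(8)! × [f^{(7)}(36) − f^{(7)}(7)] = −1/1209600 × (-3.97007e-10 − (-0.000999167)) = -8.26031e-10.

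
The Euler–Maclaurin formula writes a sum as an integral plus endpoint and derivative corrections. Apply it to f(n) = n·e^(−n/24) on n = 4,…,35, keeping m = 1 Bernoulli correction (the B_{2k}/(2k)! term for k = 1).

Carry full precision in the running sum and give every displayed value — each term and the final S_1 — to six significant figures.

The integral term ∫_4^35 x·e^(−x/24) dx = 239.441.
Endpoint term: (f(4) + f(35))/2 = (3.38593 + 8.14183)/2 = 5.76388.
So far: 245.204.
Correction k=1: B_{2}/2! · (f^{(1)}(35) − f^{(1)}(4)) = 1/12 · (-0.106619 − 0.705401) = -0.0676684.

S_1 ≈ 245.137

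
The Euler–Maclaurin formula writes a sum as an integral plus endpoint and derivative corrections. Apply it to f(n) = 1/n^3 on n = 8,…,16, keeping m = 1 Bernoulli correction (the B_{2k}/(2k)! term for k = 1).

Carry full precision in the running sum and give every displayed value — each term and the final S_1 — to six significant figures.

∫_8^16 1/x^3 dx evaluates to 0.00585938.
½[f(8) + f(16)] = ½[0.00195312 + 0.000244141] = 0.00109863.
Running total after boundary: 0.00695801.
Correction k=1: B_{2}/2! · (f^{(1)}(16) − f^{(1)}(8)) = 1/12 · (-4.57764e-05 − (-0.000732422)) = 5.72205e-05.

S_1 ≈ 0.00701523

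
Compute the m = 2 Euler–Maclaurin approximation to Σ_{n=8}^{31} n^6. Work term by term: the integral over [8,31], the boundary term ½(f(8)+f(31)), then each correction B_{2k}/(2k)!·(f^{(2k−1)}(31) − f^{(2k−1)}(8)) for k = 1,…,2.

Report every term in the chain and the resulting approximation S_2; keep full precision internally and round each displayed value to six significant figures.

The integral term ∫_8^31 x^6 dx = 3.93007e+09.
Endpoint term: (f(8) + f(31))/2 = (262144 + 8.87504e+08)/2 = 4.43883e+08.
Running total after boundary: 4.37396e+09.
Correction k=1: B_{2}/2! · (f^{(1)}(31) − f^{(1)}(8)) = 1/12 · (1.71775e+08 − 196608) = 1.42982e+07.
After k=1: 4.38825e+09.
Correction k=2: B_{4}/4! · (f^{(3)}(31) − f^{(3)}(8)) = −1/720 · (3.57492e+06 − 61440.0) = -4879.83.

S_2 ≈ 4.38825e+09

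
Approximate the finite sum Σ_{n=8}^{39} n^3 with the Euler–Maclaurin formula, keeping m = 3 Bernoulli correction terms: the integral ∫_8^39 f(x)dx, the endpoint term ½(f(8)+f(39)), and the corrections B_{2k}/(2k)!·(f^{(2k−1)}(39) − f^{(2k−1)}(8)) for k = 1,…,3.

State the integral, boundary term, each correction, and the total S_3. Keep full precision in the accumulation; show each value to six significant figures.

∫_8^39 x^3 dx evaluates to 577336.
½[f(8) + f(39)] = ½[512.000 + 59319.0] = 29915.5.
Running total after boundary: 607252.
Order-1 term: 1/12 · (4563.00 − 192.000) = 364.250.
Running total after k=1: 607616.
Order-2 term: −1/720 · (6.00000 − 6.00000) = 0.00000.
Running total after k=2: 607616.
Order-3 term: 1/30240 · (0.00000 − 0.00000) = 0.00000.

S_3 ≈ 607616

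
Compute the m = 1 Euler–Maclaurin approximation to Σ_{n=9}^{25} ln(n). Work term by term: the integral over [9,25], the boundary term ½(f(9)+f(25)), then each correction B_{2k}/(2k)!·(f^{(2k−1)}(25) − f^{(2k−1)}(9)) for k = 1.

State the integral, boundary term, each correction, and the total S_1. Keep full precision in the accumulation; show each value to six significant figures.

S_1 ≈ 47.3990

Integral: ∫_9^25 ln(x) dx = 44.6969.
½[f(9) + f(25)] = ½[2.19722 + 3.21888] = 2.70805.
So far: 47.4049.
Order-1 term: 1/12 · (0.0400000 − 0.111111) = -0.00592593.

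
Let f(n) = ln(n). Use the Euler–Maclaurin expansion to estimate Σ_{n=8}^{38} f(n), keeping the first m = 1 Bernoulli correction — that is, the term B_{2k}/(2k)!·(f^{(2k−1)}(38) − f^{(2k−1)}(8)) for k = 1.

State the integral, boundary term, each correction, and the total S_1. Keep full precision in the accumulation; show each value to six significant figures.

The integral term ∫_8^38 ln(x) dx = 91.5927.
½[f(8) + f(38)] = ½[2.07944 + 3.63759] = 2.85851.
Running total after boundary: 94.4513.
Order-1 term: 1/12 · (0.0263158 − 0.125000) = -0.00822368.

S_1 ≈ 94.4430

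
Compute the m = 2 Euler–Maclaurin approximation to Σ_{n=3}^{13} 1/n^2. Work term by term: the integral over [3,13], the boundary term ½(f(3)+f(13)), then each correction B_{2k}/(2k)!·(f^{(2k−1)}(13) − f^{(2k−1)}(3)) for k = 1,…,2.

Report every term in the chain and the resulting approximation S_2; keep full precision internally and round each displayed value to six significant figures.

The integral term ∫_3^13 1/x^2 dx = 0.256410.
Boundary: ½(f(3) + f(13)) = ½(0.111111 + 0.00591716) = 0.0585141.
Integral + boundary = 0.314924.
Order-1 term: 1/12 · (-0.000910332 − (-0.0740741)) = 0.00609698.
Running total after k=1: 0.321021.
Order-2 term: −1/720 · (-6.46390e-05 − (-0.0987654)) = -0.000137084.

S_2 ≈ 0.320884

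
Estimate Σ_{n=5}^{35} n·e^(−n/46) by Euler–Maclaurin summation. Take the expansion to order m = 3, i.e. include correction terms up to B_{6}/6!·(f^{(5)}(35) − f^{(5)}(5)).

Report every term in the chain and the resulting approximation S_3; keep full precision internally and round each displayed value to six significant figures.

The integral term ∫_5^35 x·e^(−x/46) dx = 363.359.
Endpoint term: (f(5) + f(35))/2 = (4.48502 + 16.3541)/2 = 10.4196.
Running total after boundary: 373.779.
k=1: B_{2}/(2)! × [f^{(1)}(35) − f^{(1)}(5)] = 1/12 × (0.111736 − 0.799503) = -0.0573139.
Partial sum through k=1: 373.722.
k=2: B_{4}/(4)! × [f^{(3)}(35) − f^{(3)}(5)] = −1/720 × (0.000494450 − 0.00122567) = 1.01558e-06.
Partial sum through k=2: 373.722.
k=3: B_{6}/(6)! × [f^{(5)}(35) − f^{(5)}(5)] = 1/30240 × (4.42389e-07 − 9.79913e-07) = -1.77753e-11.

S_3 ≈ 373.722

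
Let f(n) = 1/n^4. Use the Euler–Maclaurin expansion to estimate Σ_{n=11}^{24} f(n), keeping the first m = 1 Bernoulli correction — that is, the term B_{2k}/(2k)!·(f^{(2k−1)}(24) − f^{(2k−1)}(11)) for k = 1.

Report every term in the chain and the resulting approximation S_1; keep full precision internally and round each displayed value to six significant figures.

∫_11^24 1/x^4 dx evaluates to 0.000226326.
Boundary: ½(f(11) + f(24)) = ½(6.83013e-05 + 3.01408e-06) = 3.56577e-05.
So far: 0.000261983.
Order-1 term: 1/12 · (-5.02347e-07 − (-2.48369e-05)) = 2.02788e-06.

S_1 ≈ 0.000264011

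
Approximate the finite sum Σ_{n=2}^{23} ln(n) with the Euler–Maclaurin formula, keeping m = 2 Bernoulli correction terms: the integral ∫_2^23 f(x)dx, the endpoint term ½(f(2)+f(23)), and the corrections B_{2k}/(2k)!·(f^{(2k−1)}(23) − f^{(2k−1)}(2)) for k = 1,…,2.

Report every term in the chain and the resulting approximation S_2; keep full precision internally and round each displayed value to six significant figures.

The integral term ∫_2^23 ln(x) dx = 49.7301.
Endpoint term: (f(2) + f(23))/2 = (0.693147 + 3.13549)/2 = 1.91432.
Running total after boundary: 51.6444.
k=1: B_{2}/(2)! × [f^{(1)}(23) − f^{(1)}(2)] = 1/12 × (0.0434783 − 0.500000) = -0.0380435.
After k=1: 51.6063.
k=2: B_{4}/(4)! × [f^{(3)}(23) − f^{(3)}(2)] = −1/720 × (0.000164379 − 0.250000) = 0.000346994.

S_2 ≈ 51.6067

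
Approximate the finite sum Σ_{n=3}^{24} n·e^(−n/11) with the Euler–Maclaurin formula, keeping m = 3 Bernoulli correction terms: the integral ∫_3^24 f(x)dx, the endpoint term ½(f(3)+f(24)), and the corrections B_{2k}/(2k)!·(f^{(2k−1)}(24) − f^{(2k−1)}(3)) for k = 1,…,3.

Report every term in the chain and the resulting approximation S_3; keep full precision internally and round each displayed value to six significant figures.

S_3 ≈ 76.2371

∫_3^24 x·e^(−x/11) dx evaluates to 73.7983.
½[f(3) + f(24)] = ½[2.28390 + 2.70807] = 2.49598.
Running total after boundary: 76.2943.
k=1: B_{2}/(2)! × [f^{(1)}(24) − f^{(1)}(3)] = 1/12 × (-0.133352 − 0.553673) = -0.0572521.
Partial sum through k=1: 76.2371.
k=2: B_{4}/(4)! × [f^{(3)}(24) − f^{(3)}(3)] = −1/720 × (0.000762979 − 0.0171593) = 2.27726e-05.
Partial sum through k=2: 76.2371.
k=3: B_{6}/(6)! × [f^{(5)}(24) − f^{(5)}(3)] = 1/30240 × (2.17193e-05 − 0.000245808) = -7.41034e-09.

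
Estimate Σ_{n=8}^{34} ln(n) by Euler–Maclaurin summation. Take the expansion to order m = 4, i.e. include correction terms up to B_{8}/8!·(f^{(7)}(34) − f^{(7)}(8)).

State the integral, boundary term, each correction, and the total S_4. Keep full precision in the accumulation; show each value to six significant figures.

∫_8^34 ln(x) dx evaluates to 77.2607.
Boundary: ½(f(8) + f(34)) = ½(2.07944 + 3.52636) = 2.80290.
Integral + boundary = 80.0636.
Order-1 term: 1/12 · (0.0294118 − 0.125000) = -0.00796569.
After k=1: 80.0557.
Order-2 term: −1/720 · (5.08854e-05 − 0.00390625) = 5.35467e-06.
After k=2: 80.0557.
Order-3 term: 1/30240 · (5.28222e-07 − 0.000732422) = -2.42028e-08.
After k=3: 80.0557.
Order-4 term: −1/1209600 · (1.37082e-08 − 0.000343323) = 2.83820e-10.

S_4 ≈ 80.0557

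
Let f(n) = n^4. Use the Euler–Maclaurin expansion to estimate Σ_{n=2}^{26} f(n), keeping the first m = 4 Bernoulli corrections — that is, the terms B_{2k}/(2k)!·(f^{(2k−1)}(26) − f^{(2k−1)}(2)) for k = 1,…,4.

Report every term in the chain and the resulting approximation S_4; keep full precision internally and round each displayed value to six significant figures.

S_4 ≈ 2.61062e+06

Integral: ∫_2^26 x^4 dx = 2.37627e+06.
Endpoint term: (f(2) + f(26))/2 = (16.0000 + 456976)/2 = 228496.
So far: 2.60476e+06.
k=1: B_{2}/(2)! × [f^{(1)}(26) − f^{(1)}(2)] = 1/12 × (70304.0 − 32.0000) = 5856.00.
Running total after k=1: 2.61062e+06.
k=2: B_{4}/(4)! × [f^{(3)}(26) − f^{(3)}(2)] = −1/720 × (624.000 − 48.0000) = -0.800000.
Running total after k=2: 2.61062e+06.
k=3: B_{6}/(6)! × [f^{(5)}(26) − f^{(5)}(2)] = 1/30240 × (0.00000 − 0.00000) = 0.00000.
Running total after k=3: 2.61062e+06.
k=4: B_{8}/(8)! × [f^{(7)}(26) − f^{(7)}(2)] = −1/1209600 × (0.00000 − 0.00000) = 0.00000.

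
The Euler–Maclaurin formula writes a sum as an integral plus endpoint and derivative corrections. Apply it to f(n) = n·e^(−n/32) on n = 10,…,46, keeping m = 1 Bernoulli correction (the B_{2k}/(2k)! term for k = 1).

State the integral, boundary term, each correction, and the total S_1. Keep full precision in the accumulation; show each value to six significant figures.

S_1 ≈ 399.510

∫_10^46 x·e^(−x/32) dx evaluates to 390.439.
½[f(10) + f(46)] = ½[7.31616 + 10.9260] = 9.12106.
Integral + boundary = 399.560.
Order-1 term: 1/12 · (-0.103915 − 0.502986) = -0.0505751.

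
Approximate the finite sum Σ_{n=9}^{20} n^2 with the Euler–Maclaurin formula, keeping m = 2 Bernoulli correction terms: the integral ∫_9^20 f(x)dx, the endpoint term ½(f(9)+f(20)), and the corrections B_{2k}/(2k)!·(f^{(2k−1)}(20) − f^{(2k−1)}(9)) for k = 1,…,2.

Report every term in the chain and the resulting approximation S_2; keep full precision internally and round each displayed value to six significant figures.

∫_9^20 x^2 dx evaluates to 2423.67.
½[f(9) + f(20)] = ½[81.0000 + 400.000] = 240.500.
So far: 2664.17.
k=1: B_{2}/(2)! × [f^{(1)}(20) − f^{(1)}(9)] = 1/12 × (40.0000 − 18.0000) = 1.83333.
After k=1: 2666.00.
k=2: B_{4}/(4)! × [f^{(3)}(20) − f^{(3)}(9)] = −1/720 × (0.00000 − 0.00000) = 0.00000.

S_2 ≈ 2666.00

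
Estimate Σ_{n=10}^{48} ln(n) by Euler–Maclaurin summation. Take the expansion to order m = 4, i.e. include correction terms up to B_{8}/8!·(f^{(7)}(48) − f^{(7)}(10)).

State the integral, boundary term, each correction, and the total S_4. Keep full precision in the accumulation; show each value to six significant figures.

S_4 ≈ 127.872

∫_10^48 ln(x) dx evaluates to 124.792.
½[f(10) + f(48)] = ½[2.30259 + 3.87120] = 3.08689.
So far: 127.879.
k=1: B_{2}/(2)! × [f^{(1)}(48) − f^{(1)}(10)] = 1/12 × (0.0208333 − 0.100000) = -0.00659722.
Running total after k=1: 127.872.
k=2: B_{4}/(4)! × [f^{(3)}(48) − f^{(3)}(10)] = −1/720 × (1.80845e-05 − 0.00200000) = 2.75266e-06.
Running total after k=2: 127.872.
k=3: B_{6}/(6)! × [f^{(5)}(48) − f^{(5)}(10)] = 1/30240 × (9.41901e-08 − 0.000240000) = -7.93339e-09.
Running total after k=3: 127.872.
k=4: B_{8}/(8)! × [f^{(7)}(48) − f^{(7)}(10)] = −1/1209600 × (1.22643e-09 − 7.20000e-05) = 5.95228e-11.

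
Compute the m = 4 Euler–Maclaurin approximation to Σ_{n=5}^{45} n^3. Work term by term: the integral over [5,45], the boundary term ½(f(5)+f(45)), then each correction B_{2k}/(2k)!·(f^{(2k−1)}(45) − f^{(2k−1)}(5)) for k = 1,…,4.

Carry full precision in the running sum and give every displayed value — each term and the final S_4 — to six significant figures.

Integral: ∫_5^45 x^3 dx = 1.02500e+06.
Endpoint term: (f(5) + f(45))/2 = (125.000 + 91125.0)/2 = 45625.0.
So far: 1.07062e+06.
Order-1 term: 1/12 · (6075.00 − 75.0000) = 500.000.
After k=1: 1.07112e+06.
Order-2 term: −1/720 · (6.00000 − 6.00000) = 0.00000.
After k=2: 1.07112e+06.
Order-3 term: 1/30240 · (0.00000 − 0.00000) = 0.00000.
After k=3: 1.07112e+06.
Order-4 term: −1/1209600 · (0.00000 − 0.00000) = 0.00000.

S_4 ≈ 1.07112e+06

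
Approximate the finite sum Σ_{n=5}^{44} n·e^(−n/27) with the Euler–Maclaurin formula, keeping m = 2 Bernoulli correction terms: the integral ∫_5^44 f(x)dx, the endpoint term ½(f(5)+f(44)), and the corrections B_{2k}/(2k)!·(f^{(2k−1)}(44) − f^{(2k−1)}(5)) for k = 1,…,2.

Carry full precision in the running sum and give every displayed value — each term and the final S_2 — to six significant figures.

S_2 ≈ 348.528

The integral term ∫_5^44 x·e^(−x/27) dx = 342.205.
Boundary: ½(f(5) + f(44)) = ½(4.15475 + 8.62409) = 6.38942.
So far: 348.594.
Order-1 term: 1/12 · (-0.123409 − 0.677071) = -0.0667066.
Partial sum through k=1: 348.528.
Order-2 term: −1/720 · (0.000368444 − 0.00320847) = 3.94447e-06.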